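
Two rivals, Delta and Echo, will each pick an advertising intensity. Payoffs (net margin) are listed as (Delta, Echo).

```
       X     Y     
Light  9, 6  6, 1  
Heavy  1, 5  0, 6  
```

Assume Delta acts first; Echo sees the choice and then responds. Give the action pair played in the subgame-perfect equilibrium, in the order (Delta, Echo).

Backward induction with Delta moving first.
- Light → Echo plays X (best of 6, 1); Delta gets 9.
- Heavy → Echo plays Y (best of 5, 6); Delta gets 0.
Among 9, 0, the best is 9 at Light. Subgame-perfect outcome: (Light, X) with payoffs (9, 6).

(Light, X)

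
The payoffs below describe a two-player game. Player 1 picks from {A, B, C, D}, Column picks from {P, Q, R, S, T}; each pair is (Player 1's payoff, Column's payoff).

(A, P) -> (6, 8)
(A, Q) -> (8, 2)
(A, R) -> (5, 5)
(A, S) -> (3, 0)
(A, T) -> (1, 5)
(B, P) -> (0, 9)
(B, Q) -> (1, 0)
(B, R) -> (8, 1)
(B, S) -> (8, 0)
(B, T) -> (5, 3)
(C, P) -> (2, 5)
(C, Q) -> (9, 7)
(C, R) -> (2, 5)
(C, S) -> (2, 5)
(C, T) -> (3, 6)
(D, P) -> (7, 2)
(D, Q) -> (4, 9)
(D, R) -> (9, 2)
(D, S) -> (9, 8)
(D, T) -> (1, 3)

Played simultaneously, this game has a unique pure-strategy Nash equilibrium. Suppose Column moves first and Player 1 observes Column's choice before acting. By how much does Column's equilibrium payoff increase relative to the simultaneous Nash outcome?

1

Player 1 best-responds to each possible Column move:
- P → Player 1 plays D (best of 6, 0, 2, 7); Column gets 2.
- Q → Player 1 plays C (best of 8, 1, 9, 4); Column gets 7.
- R → Player 1 plays D (best of 5, 8, 2, 9); Column gets 2.
- S → Player 1 plays D (best of 3, 8, 2, 9); Column gets 8.
- T → Player 1 plays B (best of 1, 5, 3, 1); Column gets 3.
Column's induced payoffs are 2, 7, 2, 8, 3, so Column commits to S. Subgame-perfect outcome: (D, S) with payoffs (9, 8).
Under simultaneous play:
Player 1's best replies: P→D; Q→C; R→D; S→D; T→B.
Column's best replies: A→P; B→P; C→Q; D→Q.
The unique mutual best reply is (C, Q), giving (9, 7).
Column's commitment gain: 8 − 7 = 1.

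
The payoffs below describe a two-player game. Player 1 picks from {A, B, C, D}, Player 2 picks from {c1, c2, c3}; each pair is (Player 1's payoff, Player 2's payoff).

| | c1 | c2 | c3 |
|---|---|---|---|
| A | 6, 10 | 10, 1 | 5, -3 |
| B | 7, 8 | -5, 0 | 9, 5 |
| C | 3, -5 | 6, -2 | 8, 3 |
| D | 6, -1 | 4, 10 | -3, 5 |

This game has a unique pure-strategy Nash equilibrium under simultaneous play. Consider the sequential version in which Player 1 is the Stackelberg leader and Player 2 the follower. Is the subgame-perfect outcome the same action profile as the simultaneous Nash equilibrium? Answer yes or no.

no

Work backward from Player 2's decision.
- A: Player 2 compares 10, 1, -3 and picks c1; Player 1 would get 6.
- B: Player 2 compares 8, 0, 5 and picks c1; Player 1 would get 7.
- C: Player 2 compares -5, -2, 3 and picks c3; Player 1 would get 8.
- D: Player 2 compares -1, 10, 5 and picks c2; Player 1 would get 4.
Maximizing over 6, 7, 8, 4, Player 1 chooses C. Subgame-perfect outcome: (C, c3) with payoffs (8, 3).
For the simultaneous game, intersect best replies.
Player 1's best replies: c1→B; c2→A; c3→B.
Player 2's best replies: A→c1; B→c1; C→c3; D→c2.
The unique mutual best reply is (B, c1), giving (7, 8).
Sequential outcome (C, c3) differs from the Nash profile (B, c1).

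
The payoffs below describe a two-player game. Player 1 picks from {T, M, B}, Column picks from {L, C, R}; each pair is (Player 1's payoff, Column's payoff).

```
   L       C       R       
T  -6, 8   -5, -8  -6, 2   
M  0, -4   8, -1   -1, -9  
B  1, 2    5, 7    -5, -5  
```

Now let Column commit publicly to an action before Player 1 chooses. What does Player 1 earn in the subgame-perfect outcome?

Backward induction with Column moving first.
- L: BR = B, leader payoff 2.
- C: BR = M, leader payoff -1.
- R: BR = M, leader payoff -9.
Column's induced payoffs are 2, -1, -9, so Column commits to L. Subgame-perfect outcome: (B, L) with payoffs (1, 2).

1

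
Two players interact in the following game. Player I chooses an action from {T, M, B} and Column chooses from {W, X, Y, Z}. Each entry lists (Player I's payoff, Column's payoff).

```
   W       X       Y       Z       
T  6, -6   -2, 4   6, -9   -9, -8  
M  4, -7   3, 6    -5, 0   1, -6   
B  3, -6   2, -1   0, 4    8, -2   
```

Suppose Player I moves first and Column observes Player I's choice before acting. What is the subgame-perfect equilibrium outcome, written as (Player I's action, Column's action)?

Backward induction with Player I moving first.
- T: BR = X, leader payoff -2.
- M: BR = X, leader payoff 3.
- B: BR = Y, leader payoff 0.
Player I's induced payoffs are -2, 3, 0, so Player I commits to M. Subgame-perfect outcome: (M, X) with payoffs (3, 6).

(M, X)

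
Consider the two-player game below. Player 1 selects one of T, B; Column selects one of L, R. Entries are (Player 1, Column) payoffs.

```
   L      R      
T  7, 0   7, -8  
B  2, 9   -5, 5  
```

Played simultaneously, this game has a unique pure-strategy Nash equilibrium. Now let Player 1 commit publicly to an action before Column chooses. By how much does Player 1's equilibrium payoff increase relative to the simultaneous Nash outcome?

Backward induction with Player 1 moving first.
- T → Column plays L (best of 0, -8); Player 1 gets 7.
- B → Column plays L (best of 9, 5); Player 1 gets 2.
Among 7, 2, the best is 7 at T. Subgame-perfect outcome: (T, L) with payoffs (7, 0).
Under simultaneous play:
Player 1's best replies: L→T; R→T.
Column's best replies: T→L; B→L.
The unique mutual best reply is (T, L), giving (7, 0).
Player 1's commitment gain: 7 − 7 = 0.

0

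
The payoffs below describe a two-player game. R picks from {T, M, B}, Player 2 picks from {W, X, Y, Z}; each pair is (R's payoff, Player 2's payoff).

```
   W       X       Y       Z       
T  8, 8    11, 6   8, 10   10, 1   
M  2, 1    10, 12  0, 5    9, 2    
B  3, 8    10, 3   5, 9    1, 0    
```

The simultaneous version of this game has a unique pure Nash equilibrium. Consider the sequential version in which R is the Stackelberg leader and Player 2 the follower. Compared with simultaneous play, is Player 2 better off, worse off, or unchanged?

Work backward from Player 2's decision.
- T: BR = Y, leader payoff 8.
- M: BR = X, leader payoff 10.
- B: BR = Y, leader payoff 5.
R's induced payoffs are 8, 10, 5, so R commits to M. Subgame-perfect outcome: (M, X) with payoffs (10, 12).
For the simultaneous game, intersect best replies.
R's best replies: W→T; X→T; Y→T; Z→T.
Player 2's best replies: T→Y; M→X; B→Y.
The unique mutual best reply is (T, Y), giving (8, 10).
Player 2 earns 12 sequentially versus 10 at the Nash outcome: better off.

better off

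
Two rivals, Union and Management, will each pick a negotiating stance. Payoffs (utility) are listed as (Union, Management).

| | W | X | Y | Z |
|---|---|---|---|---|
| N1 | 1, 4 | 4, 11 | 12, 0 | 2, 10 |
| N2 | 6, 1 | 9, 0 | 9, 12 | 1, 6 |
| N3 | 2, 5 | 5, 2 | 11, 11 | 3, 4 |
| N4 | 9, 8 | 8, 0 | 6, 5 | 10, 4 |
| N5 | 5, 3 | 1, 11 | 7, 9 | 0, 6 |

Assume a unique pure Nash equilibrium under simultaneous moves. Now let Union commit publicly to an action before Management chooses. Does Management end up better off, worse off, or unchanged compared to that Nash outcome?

better off

Management best-responds to each possible Union move:
- N1: Management compares 4, 11, 0, 10 and picks X; Union would get 4.
- N2: Management compares 1, 0, 12, 6 and picks Y; Union would get 9.
- N3: Management compares 5, 2, 11, 4 and picks Y; Union would get 11.
- N4: Management compares 8, 0, 5, 4 and picks W; Union would get 9.
- N5: Management compares 3, 11, 9, 6 and picks X; Union would get 1.
Among 4, 9, 11, 9, 1, the best is 11 at N3. Subgame-perfect outcome: (N3, Y) with payoffs (11, 11).
For the simultaneous game, intersect best replies.
Union's best replies: W→N4; X→N2; Y→N1; Z→N4.
Management's best replies: N1→X; N2→Y; N3→Y; N4→W; N5→X.
Only (N4, W) has each player best-responding; Nash payoffs (9, 8).
Management earns 11 sequentially versus 8 at the Nash outcome: better off.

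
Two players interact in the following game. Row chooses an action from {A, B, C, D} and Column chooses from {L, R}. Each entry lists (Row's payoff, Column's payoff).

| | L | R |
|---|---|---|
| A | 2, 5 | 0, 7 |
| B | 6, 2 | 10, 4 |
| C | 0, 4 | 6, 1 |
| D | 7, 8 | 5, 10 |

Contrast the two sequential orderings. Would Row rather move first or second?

first

If Row leads: Column's best replies are A→R, B→R, C→L, D→R; Row's induced payoffs 0, 10, 0, 5; outcome (B, R), payoffs (10, 4).
If Column leads: Row's best replies are L→D, R→B; Column's induced payoffs 8, 4; outcome (D, L), payoffs (7, 8).
Row gets 10 moving first and 7 moving second, so Row prefers to move first.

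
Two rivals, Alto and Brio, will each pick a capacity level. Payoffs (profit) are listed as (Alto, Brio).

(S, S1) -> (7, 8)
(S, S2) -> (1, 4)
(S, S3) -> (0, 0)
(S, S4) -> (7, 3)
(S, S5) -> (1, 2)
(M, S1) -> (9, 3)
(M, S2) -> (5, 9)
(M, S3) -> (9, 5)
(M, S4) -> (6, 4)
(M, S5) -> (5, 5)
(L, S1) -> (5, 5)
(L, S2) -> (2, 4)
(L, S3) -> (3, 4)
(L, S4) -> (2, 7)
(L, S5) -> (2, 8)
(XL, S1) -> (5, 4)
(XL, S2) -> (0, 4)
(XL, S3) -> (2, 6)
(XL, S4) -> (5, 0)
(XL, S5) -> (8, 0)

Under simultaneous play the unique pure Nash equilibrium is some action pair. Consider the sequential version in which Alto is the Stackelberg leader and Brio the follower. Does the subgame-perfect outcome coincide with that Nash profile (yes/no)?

Work backward from Brio's decision.
- S → Brio plays S1 (best of 8, 4, 0, 3, 2); Alto gets 7.
- M → Brio plays S2 (best of 3, 9, 5, 4, 5); Alto gets 5.
- L → Brio plays S5 (best of 5, 4, 4, 7, 8); Alto gets 2.
- XL → Brio plays S3 (best of 4, 4, 6, 0, 0); Alto gets 2.
Among 7, 5, 2, 2, the best is 7 at S. Subgame-perfect outcome: (S, S1) with payoffs (7, 8).
Under simultaneous play:
Alto's best replies: S1→M; S2→M; S3→M; S4→S; S5→XL.
Brio's best replies: S→S1; M→S2; L→S5; XL→S3.
Only (M, S2) has each player best-responding; Nash payoffs (5, 9).
Sequential outcome (S, S1) differs from the Nash profile (M, S2).

no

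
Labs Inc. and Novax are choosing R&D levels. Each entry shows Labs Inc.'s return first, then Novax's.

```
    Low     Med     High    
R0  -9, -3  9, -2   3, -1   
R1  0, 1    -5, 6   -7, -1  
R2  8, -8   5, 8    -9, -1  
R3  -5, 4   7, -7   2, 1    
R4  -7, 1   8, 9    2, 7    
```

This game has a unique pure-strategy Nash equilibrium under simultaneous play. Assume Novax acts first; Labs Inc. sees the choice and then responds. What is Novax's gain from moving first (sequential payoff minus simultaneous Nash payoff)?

0

Labs Inc. best-responds to each possible Novax move:
- Low → Labs Inc. plays R2 (best of -9, 0, 8, -5, -7); Novax gets -8.
- Med → Labs Inc. plays R0 (best of 9, -5, 5, 7, 8); Novax gets -2.
- High → Labs Inc. plays R0 (best of 3, -7, -9, 2, 2); Novax gets -1.
Among -8, -2, -1, the best is -1 at High. Subgame-perfect outcome: (R0, High) with payoffs (3, -1).
Under simultaneous play:
Labs Inc.'s best replies: Low→R2; Med→R0; High→R0.
Novax's best replies: R0→High; R1→Med; R2→Med; R3→Low; R4→Med.
Only (R0, High) has each player best-responding; Nash payoffs (3, -1).
Novax's commitment gain: -1 − -1 = 0.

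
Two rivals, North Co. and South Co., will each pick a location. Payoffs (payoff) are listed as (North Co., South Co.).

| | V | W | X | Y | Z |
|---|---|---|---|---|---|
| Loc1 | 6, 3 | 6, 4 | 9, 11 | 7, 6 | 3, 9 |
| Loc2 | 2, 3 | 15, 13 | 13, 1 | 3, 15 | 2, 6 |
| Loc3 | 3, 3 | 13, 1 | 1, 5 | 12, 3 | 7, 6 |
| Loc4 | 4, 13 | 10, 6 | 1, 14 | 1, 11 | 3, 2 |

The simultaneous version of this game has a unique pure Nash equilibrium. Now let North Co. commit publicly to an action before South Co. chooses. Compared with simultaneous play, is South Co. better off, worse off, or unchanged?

Backward induction with North Co. moving first.
- Loc1 → South Co. plays X (best of 3, 4, 11, 6, 9); North Co. gets 9.
- Loc2 → South Co. plays Y (best of 3, 13, 1, 15, 6); North Co. gets 3.
- Loc3 → South Co. plays Z (best of 3, 1, 5, 3, 6); North Co. gets 7.
- Loc4 → South Co. plays X (best of 13, 6, 14, 11, 2); North Co. gets 1.
Among 9, 3, 7, 1, the best is 9 at Loc1. Subgame-perfect outcome: (Loc1, X) with payoffs (9, 11).
For the simultaneous game, intersect best replies.
North Co.'s best replies: V→Loc1; W→Loc2; X→Loc2; Y→Loc3; Z→Loc3.
South Co.'s best replies: Loc1→X; Loc2→Y; Loc3→Z; Loc4→X.
Only (Loc3, Z) has each player best-responding; Nash payoffs (7, 6).
South Co. earns 11 sequentially versus 6 at the Nash outcome: better off.

better off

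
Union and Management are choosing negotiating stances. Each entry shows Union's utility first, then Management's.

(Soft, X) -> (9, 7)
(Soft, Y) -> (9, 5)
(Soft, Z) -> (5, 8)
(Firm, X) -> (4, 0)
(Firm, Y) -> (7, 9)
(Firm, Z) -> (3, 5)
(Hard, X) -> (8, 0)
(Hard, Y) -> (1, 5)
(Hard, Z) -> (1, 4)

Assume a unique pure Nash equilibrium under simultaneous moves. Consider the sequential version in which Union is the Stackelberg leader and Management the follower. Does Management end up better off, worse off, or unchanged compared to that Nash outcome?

better off

Work backward from Management's decision.
- Soft → Management plays Z (best of 7, 5, 8); Union gets 5.
- Firm → Management plays Y (best of 0, 9, 5); Union gets 7.
- Hard → Management plays Y (best of 0, 5, 4); Union gets 1.
Among 5, 7, 1, the best is 7 at Firm. Subgame-perfect outcome: (Firm, Y) with payoffs (7, 9).
For the simultaneous game, intersect best replies.
Union's best replies: X→Soft; Y→Soft; Z→Soft.
Management's best replies: Soft→Z; Firm→Y; Hard→Y.
The unique mutual best reply is (Soft, Z), giving (5, 8).
Management earns 9 sequentially versus 8 at the Nash outcome: better off.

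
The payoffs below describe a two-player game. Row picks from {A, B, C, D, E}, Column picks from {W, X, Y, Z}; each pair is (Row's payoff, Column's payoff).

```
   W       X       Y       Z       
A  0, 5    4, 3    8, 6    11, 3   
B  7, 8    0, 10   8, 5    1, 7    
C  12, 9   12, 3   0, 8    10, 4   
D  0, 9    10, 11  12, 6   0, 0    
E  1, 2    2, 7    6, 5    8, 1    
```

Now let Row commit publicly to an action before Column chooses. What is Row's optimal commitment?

Column best-responds to each possible Row move:
- A → Column plays Y (best of 5, 3, 6, 3); Row gets 8.
- B → Column plays X (best of 8, 10, 5, 7); Row gets 0.
- C → Column plays W (best of 9, 3, 8, 4); Row gets 12.
- D → Column plays X (best of 9, 11, 6, 0); Row gets 10.
- E → Column plays X (best of 2, 7, 5, 1); Row gets 2.
Maximizing over 8, 0, 12, 10, 2, Row chooses C. Subgame-perfect outcome: (C, W) with payoffs (12, 9).

C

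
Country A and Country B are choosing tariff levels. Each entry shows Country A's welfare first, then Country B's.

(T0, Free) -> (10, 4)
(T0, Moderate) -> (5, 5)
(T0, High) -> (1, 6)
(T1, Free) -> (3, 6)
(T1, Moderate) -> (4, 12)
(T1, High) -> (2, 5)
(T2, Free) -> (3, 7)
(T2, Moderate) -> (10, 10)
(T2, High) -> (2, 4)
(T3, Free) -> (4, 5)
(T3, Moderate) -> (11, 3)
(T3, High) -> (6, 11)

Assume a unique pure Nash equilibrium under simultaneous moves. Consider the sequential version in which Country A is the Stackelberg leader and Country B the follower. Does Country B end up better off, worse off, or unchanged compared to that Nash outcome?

worse off

Backward induction with Country A moving first.
- T0 → Country B plays High (best of 4, 5, 6); Country A gets 1.
- T1 → Country B plays Moderate (best of 6, 12, 5); Country A gets 4.
- T2 → Country B plays Moderate (best of 7, 10, 4); Country A gets 10.
- T3 → Country B plays High (best of 5, 3, 11); Country A gets 6.
Among 1, 4, 10, 6, the best is 10 at T2. Subgame-perfect outcome: (T2, Moderate) with payoffs (10, 10).
For the simultaneous game, intersect best replies.
Country A's best replies: Free→T0; Moderate→T3; High→T3.
Country B's best replies: T0→High; T1→Moderate; T2→Moderate; T3→High.
The unique mutual best reply is (T3, High), giving (6, 11).
Country B earns 10 sequentially versus 11 at the Nash outcome: worse off.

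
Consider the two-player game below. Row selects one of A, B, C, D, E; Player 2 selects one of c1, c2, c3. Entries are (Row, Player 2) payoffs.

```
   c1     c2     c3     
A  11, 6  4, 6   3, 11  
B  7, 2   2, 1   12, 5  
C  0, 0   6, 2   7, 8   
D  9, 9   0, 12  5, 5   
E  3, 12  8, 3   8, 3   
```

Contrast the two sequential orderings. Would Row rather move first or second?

If Row leads: Player 2's best replies are A→c3, B→c3, C→c3, D→c2, E→c1; Row's induced payoffs 3, 12, 7, 0, 3; outcome (B, c3), payoffs (12, 5).
If Player 2 leads: Row's best replies are c1→A, c2→E, c3→B; Player 2's induced payoffs 6, 3, 5; outcome (A, c1), payoffs (11, 6).
Row gets 12 moving first and 11 moving second, so Row prefers to move first.

first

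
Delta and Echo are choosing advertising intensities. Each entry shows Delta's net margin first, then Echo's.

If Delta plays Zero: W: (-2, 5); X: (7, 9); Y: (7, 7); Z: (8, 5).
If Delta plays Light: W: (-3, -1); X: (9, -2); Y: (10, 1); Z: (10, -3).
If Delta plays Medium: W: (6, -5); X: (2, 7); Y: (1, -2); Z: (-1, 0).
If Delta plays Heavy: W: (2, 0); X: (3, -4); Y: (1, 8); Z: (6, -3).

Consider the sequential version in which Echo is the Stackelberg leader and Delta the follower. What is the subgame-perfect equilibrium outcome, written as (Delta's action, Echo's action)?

Backward induction with Echo moving first.
- W → Delta plays Medium (best of -2, -3, 6, 2); Echo gets -5.
- X → Delta plays Light (best of 7, 9, 2, 3); Echo gets -2.
- Y → Delta plays Light (best of 7, 10, 1, 1); Echo gets 1.
- Z → Delta plays Light (best of 8, 10, -1, 6); Echo gets -3.
Echo's induced payoffs are -5, -2, 1, -3, so Echo commits to Y. Subgame-perfect outcome: (Light, Y) with payoffs (10, 1).

(Light, Y)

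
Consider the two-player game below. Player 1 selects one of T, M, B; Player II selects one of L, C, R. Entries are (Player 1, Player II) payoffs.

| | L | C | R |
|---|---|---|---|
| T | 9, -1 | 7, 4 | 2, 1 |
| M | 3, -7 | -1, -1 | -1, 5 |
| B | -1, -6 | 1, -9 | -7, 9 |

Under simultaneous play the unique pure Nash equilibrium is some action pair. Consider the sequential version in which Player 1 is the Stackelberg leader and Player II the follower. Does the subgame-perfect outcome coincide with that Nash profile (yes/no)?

Work backward from Player II's decision.
- T → Player II plays C (best of -1, 4, 1); Player 1 gets 7.
- M → Player II plays R (best of -7, -1, 5); Player 1 gets -1.
- B → Player II plays R (best of -6, -9, 9); Player 1 gets -7.
Maximizing over 7, -1, -7, Player 1 chooses T. Subgame-perfect outcome: (T, C) with payoffs (7, 4).
Under simultaneous play:
Player 1's best replies: L→T; C→T; R→T.
Player II's best replies: T→C; M→R; B→R.
Only (T, C) has each player best-responding; Nash payoffs (7, 4).
Sequential outcome (T, C) coincides with the Nash profile (T, C).

yes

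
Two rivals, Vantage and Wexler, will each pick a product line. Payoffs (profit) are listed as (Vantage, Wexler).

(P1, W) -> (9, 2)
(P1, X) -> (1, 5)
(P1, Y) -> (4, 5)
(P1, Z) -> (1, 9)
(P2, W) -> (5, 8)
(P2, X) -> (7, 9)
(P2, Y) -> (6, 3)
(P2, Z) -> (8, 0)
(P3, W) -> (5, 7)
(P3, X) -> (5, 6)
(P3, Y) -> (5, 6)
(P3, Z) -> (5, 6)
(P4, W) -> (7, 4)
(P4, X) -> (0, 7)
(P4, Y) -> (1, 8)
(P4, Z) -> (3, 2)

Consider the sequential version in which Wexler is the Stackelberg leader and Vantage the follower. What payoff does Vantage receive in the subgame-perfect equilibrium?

7

Vantage best-responds to each possible Wexler move:
- W: Vantage compares 9, 5, 5, 7 and picks P1; Wexler would get 2.
- X: Vantage compares 1, 7, 5, 0 and picks P2; Wexler would get 9.
- Y: Vantage compares 4, 6, 5, 1 and picks P2; Wexler would get 3.
- Z: Vantage compares 1, 8, 5, 3 and picks P2; Wexler would get 0.
Among 2, 9, 3, 0, the best is 9 at X. Subgame-perfect outcome: (P2, X) with payoffs (7, 9).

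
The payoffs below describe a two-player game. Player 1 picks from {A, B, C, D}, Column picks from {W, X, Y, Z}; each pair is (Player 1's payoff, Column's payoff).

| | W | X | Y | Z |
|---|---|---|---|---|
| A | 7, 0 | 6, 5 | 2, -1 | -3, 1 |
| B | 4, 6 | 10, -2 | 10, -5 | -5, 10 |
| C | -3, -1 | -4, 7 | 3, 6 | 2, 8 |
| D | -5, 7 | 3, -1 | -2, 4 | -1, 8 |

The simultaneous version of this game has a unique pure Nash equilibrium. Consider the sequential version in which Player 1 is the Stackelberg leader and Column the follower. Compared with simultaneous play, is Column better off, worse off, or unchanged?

worse off

Backward induction with Player 1 moving first.
- A: Column compares 0, 5, -1, 1 and picks X; Player 1 would get 6.
- B: Column compares 6, -2, -5, 10 and picks Z; Player 1 would get -5.
- C: Column compares -1, 7, 6, 8 and picks Z; Player 1 would get 2.
- D: Column compares 7, -1, 4, 8 and picks Z; Player 1 would get -1.
Among 6, -5, 2, -1, the best is 6 at A. Subgame-perfect outcome: (A, X) with payoffs (6, 5).
For the simultaneous game, intersect best replies.
Player 1's best replies: W→A; X→B; Y→B; Z→C.
Column's best replies: A→X; B→Z; C→Z; D→Z.
Only (C, Z) has each player best-responding; Nash payoffs (2, 8).
Column earns 5 sequentially versus 8 at the Nash outcome: worse off.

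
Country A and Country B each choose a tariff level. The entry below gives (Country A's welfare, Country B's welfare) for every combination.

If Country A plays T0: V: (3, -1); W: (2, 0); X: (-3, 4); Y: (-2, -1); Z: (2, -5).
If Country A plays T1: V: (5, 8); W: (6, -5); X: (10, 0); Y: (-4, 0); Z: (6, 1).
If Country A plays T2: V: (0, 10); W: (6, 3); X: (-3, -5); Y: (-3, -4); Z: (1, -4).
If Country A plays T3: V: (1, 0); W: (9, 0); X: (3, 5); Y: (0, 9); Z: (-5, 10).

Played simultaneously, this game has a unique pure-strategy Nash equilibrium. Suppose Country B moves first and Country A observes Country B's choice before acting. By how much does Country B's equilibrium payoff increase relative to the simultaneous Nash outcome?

Work backward from Country A's decision.
- V: BR = T1, leader payoff 8.
- W: BR = T3, leader payoff 0.
- X: BR = T1, leader payoff 0.
- Y: BR = T3, leader payoff 9.
- Z: BR = T1, leader payoff 1.
Among 8, 0, 0, 9, 1, the best is 9 at Y. Subgame-perfect outcome: (T3, Y) with payoffs (0, 9).
For the simultaneous game, intersect best replies.
Country A's best replies: V→T1; W→T3; X→T1; Y→T3; Z→T1.
Country B's best replies: T0→X; T1→V; T2→V; T3→Z.
Only (T1, V) has each player best-responding; Nash payoffs (5, 8).
Country B's commitment gain: 9 − 8 = 1.

1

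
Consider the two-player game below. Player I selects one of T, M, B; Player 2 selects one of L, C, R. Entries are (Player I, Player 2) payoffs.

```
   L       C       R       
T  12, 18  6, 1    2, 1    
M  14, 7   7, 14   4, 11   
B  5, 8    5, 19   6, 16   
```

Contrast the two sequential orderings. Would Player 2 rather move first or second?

second

If Player I leads: Player 2's best replies are T→L, M→C, B→C; Player I's induced payoffs 12, 7, 5; outcome (T, L), payoffs (12, 18).
If Player 2 leads: Player I's best replies are L→M, C→M, R→B; Player 2's induced payoffs 7, 14, 16; outcome (B, R), payoffs (6, 16).
Player 2 gets 16 moving first and 18 moving second, so Player 2 prefers to move second.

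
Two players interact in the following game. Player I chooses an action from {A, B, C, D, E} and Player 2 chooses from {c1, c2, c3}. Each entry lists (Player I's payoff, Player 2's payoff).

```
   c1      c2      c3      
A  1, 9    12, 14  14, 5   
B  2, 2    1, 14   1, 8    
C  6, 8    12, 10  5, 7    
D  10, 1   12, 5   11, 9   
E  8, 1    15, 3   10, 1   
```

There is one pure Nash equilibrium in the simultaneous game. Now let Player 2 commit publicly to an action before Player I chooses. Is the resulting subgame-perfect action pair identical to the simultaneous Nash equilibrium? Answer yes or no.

Work backward from Player I's decision.
- c1: BR = D, leader payoff 1.
- c2: BR = E, leader payoff 3.
- c3: BR = A, leader payoff 5.
Among 1, 3, 5, the best is 5 at c3. Subgame-perfect outcome: (A, c3) with payoffs (14, 5).
Now find the simultaneous Nash equilibrium.
Player I's best replies: c1→D; c2→E; c3→A.
Player 2's best replies: A→c2; B→c2; C→c2; D→c3; E→c2.
The unique mutual best reply is (E, c2), giving (15, 3).
Sequential outcome (A, c3) differs from the Nash profile (E, c2).

no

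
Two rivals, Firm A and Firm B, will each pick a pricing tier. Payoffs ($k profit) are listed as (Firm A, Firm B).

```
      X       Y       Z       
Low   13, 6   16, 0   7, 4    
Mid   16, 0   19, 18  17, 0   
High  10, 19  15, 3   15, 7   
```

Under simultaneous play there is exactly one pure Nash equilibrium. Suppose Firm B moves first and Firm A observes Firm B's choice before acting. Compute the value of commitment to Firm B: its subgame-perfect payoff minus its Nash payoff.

Solve by backward induction (Firm B leads).
- X: Firm A compares 13, 16, 10 and picks Mid; Firm B would get 0.
- Y: Firm A compares 16, 19, 15 and picks Mid; Firm B would get 18.
- Z: Firm A compares 7, 17, 15 and picks Mid; Firm B would get 0.
Maximizing over 0, 18, 0, Firm B chooses Y. Subgame-perfect outcome: (Mid, Y) with payoffs (19, 18).
Under simultaneous play:
Firm A's best replies: X→Mid; Y→Mid; Z→Mid.
Firm B's best replies: Low→X; Mid→Y; High→X.
Only (Mid, Y) has each player best-responding; Nash payoffs (19, 18).
Firm B's commitment gain: 18 − 18 = 0.

0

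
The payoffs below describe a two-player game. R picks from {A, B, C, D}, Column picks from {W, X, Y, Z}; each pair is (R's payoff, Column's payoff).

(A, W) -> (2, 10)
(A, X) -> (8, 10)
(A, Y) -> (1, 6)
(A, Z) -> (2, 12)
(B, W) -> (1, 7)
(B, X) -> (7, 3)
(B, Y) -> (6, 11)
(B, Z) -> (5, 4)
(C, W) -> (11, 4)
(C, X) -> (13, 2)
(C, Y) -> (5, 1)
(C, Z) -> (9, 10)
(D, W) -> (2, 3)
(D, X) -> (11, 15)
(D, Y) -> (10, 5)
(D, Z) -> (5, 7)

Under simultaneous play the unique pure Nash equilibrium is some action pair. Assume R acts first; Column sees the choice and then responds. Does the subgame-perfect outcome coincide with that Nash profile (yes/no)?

no

Solve by backward induction (R leads).
- A: Column compares 10, 10, 6, 12 and picks Z; R would get 2.
- B: Column compares 7, 3, 11, 4 and picks Y; R would get 6.
- C: Column compares 4, 2, 1, 10 and picks Z; R would get 9.
- D: Column compares 3, 15, 5, 7 and picks X; R would get 11.
R's induced payoffs are 2, 6, 9, 11, so R commits to D. Subgame-perfect outcome: (D, X) with payoffs (11, 15).
Now find the simultaneous Nash equilibrium.
R's best replies: W→C; X→C; Y→D; Z→C.
Column's best replies: A→Z; B→Y; C→Z; D→X.
Only (C, Z) has each player best-responding; Nash payoffs (9, 10).
Sequential outcome (D, X) differs from the Nash profile (C, Z).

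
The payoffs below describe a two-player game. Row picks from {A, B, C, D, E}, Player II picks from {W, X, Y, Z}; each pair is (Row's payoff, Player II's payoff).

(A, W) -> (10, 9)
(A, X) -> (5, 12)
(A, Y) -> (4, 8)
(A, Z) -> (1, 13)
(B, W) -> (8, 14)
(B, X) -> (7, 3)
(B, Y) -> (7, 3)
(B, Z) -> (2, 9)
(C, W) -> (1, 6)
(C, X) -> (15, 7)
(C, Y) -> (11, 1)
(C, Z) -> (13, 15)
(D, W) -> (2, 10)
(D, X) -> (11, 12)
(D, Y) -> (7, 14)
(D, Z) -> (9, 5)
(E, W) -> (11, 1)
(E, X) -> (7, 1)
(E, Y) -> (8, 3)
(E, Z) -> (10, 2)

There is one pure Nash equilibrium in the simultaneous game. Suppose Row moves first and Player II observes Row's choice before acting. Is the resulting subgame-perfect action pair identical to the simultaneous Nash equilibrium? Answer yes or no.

Work backward from Player II's decision.
- A → Player II plays Z (best of 9, 12, 8, 13); Row gets 1.
- B → Player II plays W (best of 14, 3, 3, 9); Row gets 8.
- C → Player II plays Z (best of 6, 7, 1, 15); Row gets 13.
- D → Player II plays Y (best of 10, 12, 14, 5); Row gets 7.
- E → Player II plays Y (best of 1, 1, 3, 2); Row gets 8.
Row's induced payoffs are 1, 8, 13, 7, 8, so Row commits to C. Subgame-perfect outcome: (C, Z) with payoffs (13, 15).
Under simultaneous play:
Row's best replies: W→E; X→C; Y→C; Z→C.
Player II's best replies: A→Z; B→W; C→Z; D→Y; E→Y.
Only (C, Z) has each player best-responding; Nash payoffs (13, 15).
Sequential outcome (C, Z) coincides with the Nash profile (C, Z).

yes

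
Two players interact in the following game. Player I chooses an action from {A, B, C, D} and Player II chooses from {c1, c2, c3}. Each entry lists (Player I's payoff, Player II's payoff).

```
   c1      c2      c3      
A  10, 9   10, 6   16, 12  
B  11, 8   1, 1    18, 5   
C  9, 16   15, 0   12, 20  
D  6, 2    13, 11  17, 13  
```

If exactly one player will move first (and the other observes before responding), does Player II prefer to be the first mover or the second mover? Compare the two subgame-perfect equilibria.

second

If Player I leads: Player II's best replies are A→c3, B→c1, C→c3, D→c3; Player I's induced payoffs 16, 11, 12, 17; outcome (D, c3), payoffs (17, 13).
If Player II leads: Player I's best replies are c1→B, c2→C, c3→B; Player II's induced payoffs 8, 0, 5; outcome (B, c1), payoffs (11, 8).
Player II gets 8 moving first and 13 moving second, so Player II prefers to move second.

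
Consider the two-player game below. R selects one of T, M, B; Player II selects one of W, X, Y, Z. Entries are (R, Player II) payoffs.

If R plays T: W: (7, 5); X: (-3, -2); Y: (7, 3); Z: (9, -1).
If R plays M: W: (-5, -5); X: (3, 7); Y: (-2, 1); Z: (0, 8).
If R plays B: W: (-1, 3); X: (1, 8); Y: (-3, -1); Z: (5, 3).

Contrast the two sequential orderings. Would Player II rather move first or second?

If R leads: Player II's best replies are T→W, M→Z, B→X; R's induced payoffs 7, 0, 1; outcome (T, W), payoffs (7, 5).
If Player II leads: R's best replies are W→T, X→M, Y→T, Z→T; Player II's induced payoffs 5, 7, 3, -1; outcome (M, X), payoffs (3, 7).
Player II gets 7 moving first and 5 moving second, so Player II prefers to move first.

first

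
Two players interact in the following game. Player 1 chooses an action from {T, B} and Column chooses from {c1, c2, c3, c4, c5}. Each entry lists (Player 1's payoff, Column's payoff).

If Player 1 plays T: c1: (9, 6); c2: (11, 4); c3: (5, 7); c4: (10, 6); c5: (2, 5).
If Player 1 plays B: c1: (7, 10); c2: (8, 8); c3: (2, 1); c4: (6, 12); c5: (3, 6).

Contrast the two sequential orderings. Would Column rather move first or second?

second

If Player 1 leads: Column's best replies are T→c3, B→c4; Player 1's induced payoffs 5, 6; outcome (B, c4), payoffs (6, 12).
If Column leads: Player 1's best replies are c1→T, c2→T, c3→T, c4→T, c5→B; Column's induced payoffs 6, 4, 7, 6, 6; outcome (T, c3), payoffs (5, 7).
Column gets 7 moving first and 12 moving second, so Column prefers to move second.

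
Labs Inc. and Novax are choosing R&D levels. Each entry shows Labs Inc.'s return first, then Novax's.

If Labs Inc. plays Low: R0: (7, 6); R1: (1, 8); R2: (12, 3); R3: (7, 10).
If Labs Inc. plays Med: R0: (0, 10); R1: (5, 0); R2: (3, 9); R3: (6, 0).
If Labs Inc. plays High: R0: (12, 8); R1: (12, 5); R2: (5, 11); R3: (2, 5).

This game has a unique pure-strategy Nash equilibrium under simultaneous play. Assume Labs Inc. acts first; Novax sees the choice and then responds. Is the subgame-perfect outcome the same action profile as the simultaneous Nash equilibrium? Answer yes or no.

Novax best-responds to each possible Labs Inc. move:
- Low: Novax compares 6, 8, 3, 10 and picks R3; Labs Inc. would get 7.
- Med: Novax compares 10, 0, 9, 0 and picks R0; Labs Inc. would get 0.
- High: Novax compares 8, 5, 11, 5 and picks R2; Labs Inc. would get 5.
Maximizing over 7, 0, 5, Labs Inc. chooses Low. Subgame-perfect outcome: (Low, R3) with payoffs (7, 10).
Under simultaneous play:
Labs Inc.'s best replies: R0→High; R1→High; R2→Low; R3→Low.
Novax's best replies: Low→R3; Med→R0; High→R2.
The unique mutual best reply is (Low, R3), giving (7, 10).
Sequential outcome (Low, R3) coincides with the Nash profile (Low, R3).

yes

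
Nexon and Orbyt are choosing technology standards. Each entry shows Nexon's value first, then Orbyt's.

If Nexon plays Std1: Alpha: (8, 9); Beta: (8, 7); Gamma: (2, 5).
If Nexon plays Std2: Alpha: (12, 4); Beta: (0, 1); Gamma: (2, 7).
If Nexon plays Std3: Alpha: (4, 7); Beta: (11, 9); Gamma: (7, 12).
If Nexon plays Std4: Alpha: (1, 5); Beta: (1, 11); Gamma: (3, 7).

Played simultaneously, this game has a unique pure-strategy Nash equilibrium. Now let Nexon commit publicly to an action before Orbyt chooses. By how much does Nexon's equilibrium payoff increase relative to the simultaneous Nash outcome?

1

Orbyt best-responds to each possible Nexon move:
- Std1: Orbyt compares 9, 7, 5 and picks Alpha; Nexon would get 8.
- Std2: Orbyt compares 4, 1, 7 and picks Gamma; Nexon would get 2.
- Std3: Orbyt compares 7, 9, 12 and picks Gamma; Nexon would get 7.
- Std4: Orbyt compares 5, 11, 7 and picks Beta; Nexon would get 1.
Among 8, 2, 7, 1, the best is 8 at Std1. Subgame-perfect outcome: (Std1, Alpha) with payoffs (8, 9).
Under simultaneous play:
Nexon's best replies: Alpha→Std2; Beta→Std3; Gamma→Std3.
Orbyt's best replies: Std1→Alpha; Std2→Gamma; Std3→Gamma; Std4→Beta.
The unique mutual best reply is (Std3, Gamma), giving (7, 12).
Nexon's commitment gain: 8 − 7 = 1.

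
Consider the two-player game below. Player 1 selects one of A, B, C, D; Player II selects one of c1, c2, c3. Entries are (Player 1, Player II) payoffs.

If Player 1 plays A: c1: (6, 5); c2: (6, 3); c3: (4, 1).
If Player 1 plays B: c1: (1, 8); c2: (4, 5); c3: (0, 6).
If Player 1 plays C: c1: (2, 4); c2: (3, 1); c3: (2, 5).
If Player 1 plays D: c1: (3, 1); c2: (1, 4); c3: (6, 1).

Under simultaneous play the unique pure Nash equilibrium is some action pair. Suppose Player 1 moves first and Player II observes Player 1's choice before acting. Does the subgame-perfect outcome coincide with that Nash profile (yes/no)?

yes

Work backward from Player II's decision.
- A: BR = c1, leader payoff 6.
- B: BR = c1, leader payoff 1.
- C: BR = c3, leader payoff 2.
- D: BR = c2, leader payoff 1.
Among 6, 1, 2, 1, the best is 6 at A. Subgame-perfect outcome: (A, c1) with payoffs (6, 5).
Now find the simultaneous Nash equilibrium.
Player 1's best replies: c1→A; c2→A; c3→D.
Player II's best replies: A→c1; B→c1; C→c3; D→c2.
The unique mutual best reply is (A, c1), giving (6, 5).
Sequential outcome (A, c1) coincides with the Nash profile (A, c1).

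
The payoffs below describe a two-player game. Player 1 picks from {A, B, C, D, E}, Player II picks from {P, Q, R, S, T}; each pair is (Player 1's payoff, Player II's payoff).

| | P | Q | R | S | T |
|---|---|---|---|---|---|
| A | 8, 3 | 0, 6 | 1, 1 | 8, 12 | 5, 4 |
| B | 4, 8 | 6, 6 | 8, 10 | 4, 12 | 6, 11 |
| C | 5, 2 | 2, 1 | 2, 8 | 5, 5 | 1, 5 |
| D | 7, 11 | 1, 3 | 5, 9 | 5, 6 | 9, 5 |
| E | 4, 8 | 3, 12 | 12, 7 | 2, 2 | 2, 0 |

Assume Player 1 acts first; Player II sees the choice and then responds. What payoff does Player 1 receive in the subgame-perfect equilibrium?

Work backward from Player II's decision.
- A: Player II compares 3, 6, 1, 12, 4 and picks S; Player 1 would get 8.
- B: Player II compares 8, 6, 10, 12, 11 and picks S; Player 1 would get 4.
- C: Player II compares 2, 1, 8, 5, 5 and picks R; Player 1 would get 2.
- D: Player II compares 11, 3, 9, 6, 5 and picks P; Player 1 would get 7.
- E: Player II compares 8, 12, 7, 2, 0 and picks Q; Player 1 would get 3.
Player 1's induced payoffs are 8, 4, 2, 7, 3, so Player 1 commits to A. Subgame-perfect outcome: (A, S) with payoffs (8, 12).

8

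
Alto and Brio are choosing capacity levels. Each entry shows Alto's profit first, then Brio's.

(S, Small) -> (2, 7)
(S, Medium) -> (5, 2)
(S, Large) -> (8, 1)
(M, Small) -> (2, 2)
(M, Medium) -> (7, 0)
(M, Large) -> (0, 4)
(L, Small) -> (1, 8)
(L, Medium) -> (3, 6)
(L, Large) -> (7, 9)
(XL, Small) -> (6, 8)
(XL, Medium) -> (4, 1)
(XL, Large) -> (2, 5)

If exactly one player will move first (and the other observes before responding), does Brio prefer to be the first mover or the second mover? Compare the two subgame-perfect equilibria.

second

If Alto leads: Brio's best replies are S→Small, M→Large, L→Large, XL→Small; Alto's induced payoffs 2, 0, 7, 6; outcome (L, Large), payoffs (7, 9).
If Brio leads: Alto's best replies are Small→XL, Medium→M, Large→S; Brio's induced payoffs 8, 0, 1; outcome (XL, Small), payoffs (6, 8).
Brio gets 8 moving first and 9 moving second, so Brio prefers to move second.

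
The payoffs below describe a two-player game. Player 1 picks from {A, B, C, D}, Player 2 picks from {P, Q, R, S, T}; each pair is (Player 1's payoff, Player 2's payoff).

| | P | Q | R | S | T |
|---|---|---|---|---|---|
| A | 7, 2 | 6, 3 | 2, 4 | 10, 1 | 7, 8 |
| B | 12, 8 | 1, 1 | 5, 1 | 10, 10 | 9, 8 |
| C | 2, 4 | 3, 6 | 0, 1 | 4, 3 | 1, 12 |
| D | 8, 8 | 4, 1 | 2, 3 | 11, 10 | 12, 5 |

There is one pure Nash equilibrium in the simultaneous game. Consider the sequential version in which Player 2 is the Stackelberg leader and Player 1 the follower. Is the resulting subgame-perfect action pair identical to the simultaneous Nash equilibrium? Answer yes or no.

yes

Player 1 best-responds to each possible Player 2 move:
- P: Player 1 compares 7, 12, 2, 8 and picks B; Player 2 would get 8.
- Q: Player 1 compares 6, 1, 3, 4 and picks A; Player 2 would get 3.
- R: Player 1 compares 2, 5, 0, 2 and picks B; Player 2 would get 1.
- S: Player 1 compares 10, 10, 4, 11 and picks D; Player 2 would get 10.
- T: Player 1 compares 7, 9, 1, 12 and picks D; Player 2 would get 5.
Maximizing over 8, 3, 1, 10, 5, Player 2 chooses S. Subgame-perfect outcome: (D, S) with payoffs (11, 10).
Under simultaneous play:
Player 1's best replies: P→B; Q→A; R→B; S→D; T→D.
Player 2's best replies: A→T; B→S; C→T; D→S.
Only (D, S) has each player best-responding; Nash payoffs (11, 10).
Sequential outcome (D, S) coincides with the Nash profile (D, S).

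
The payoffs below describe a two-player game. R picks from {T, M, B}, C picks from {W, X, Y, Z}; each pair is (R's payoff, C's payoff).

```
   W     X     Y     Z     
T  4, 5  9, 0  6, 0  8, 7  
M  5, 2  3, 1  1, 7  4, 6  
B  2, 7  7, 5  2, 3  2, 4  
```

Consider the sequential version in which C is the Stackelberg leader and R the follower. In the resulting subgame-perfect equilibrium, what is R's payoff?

8

Solve by backward induction (C leads).
- W: BR = M, leader payoff 2.
- X: BR = T, leader payoff 0.
- Y: BR = T, leader payoff 0.
- Z: BR = T, leader payoff 7.
C's induced payoffs are 2, 0, 0, 7, so C commits to Z. Subgame-perfect outcome: (T, Z) with payoffs (8, 7).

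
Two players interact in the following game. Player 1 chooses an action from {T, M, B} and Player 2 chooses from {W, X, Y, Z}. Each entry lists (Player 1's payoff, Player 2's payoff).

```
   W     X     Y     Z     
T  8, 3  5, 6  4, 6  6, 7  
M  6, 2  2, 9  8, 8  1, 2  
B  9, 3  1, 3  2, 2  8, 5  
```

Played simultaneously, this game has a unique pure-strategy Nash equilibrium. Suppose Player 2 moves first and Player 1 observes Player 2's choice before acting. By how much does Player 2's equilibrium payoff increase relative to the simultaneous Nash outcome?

Work backward from Player 1's decision.
- W → Player 1 plays B (best of 8, 6, 9); Player 2 gets 3.
- X → Player 1 plays T (best of 5, 2, 1); Player 2 gets 6.
- Y → Player 1 plays M (best of 4, 8, 2); Player 2 gets 8.
- Z → Player 1 plays B (best of 6, 1, 8); Player 2 gets 5.
Among 3, 6, 8, 5, the best is 8 at Y. Subgame-perfect outcome: (M, Y) with payoffs (8, 8).
Under simultaneous play:
Player 1's best replies: W→B; X→T; Y→M; Z→B.
Player 2's best replies: T→Z; M→X; B→Z.
Only (B, Z) has each player best-responding; Nash payoffs (8, 5).
Player 2's commitment gain: 8 − 5 = 3.

3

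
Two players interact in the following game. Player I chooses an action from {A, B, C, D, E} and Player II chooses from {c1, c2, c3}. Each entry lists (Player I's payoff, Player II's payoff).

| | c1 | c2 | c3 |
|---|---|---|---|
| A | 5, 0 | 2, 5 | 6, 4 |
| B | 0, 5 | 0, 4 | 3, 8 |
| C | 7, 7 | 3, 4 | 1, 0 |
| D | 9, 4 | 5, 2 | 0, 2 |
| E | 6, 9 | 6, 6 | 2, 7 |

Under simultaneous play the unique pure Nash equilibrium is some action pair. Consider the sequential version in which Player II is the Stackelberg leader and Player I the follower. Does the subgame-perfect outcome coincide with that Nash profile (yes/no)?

Solve by backward induction (Player II leads).
- c1: Player I compares 5, 0, 7, 9, 6 and picks D; Player II would get 4.
- c2: Player I compares 2, 0, 3, 5, 6 and picks E; Player II would get 6.
- c3: Player I compares 6, 3, 1, 0, 2 and picks A; Player II would get 4.
Player II's induced payoffs are 4, 6, 4, so Player II commits to c2. Subgame-perfect outcome: (E, c2) with payoffs (6, 6).
For the simultaneous game, intersect best replies.
Player I's best replies: c1→D; c2→E; c3→A.
Player II's best replies: A→c2; B→c3; C→c1; D→c1; E→c1.
Only (D, c1) has each player best-responding; Nash payoffs (9, 4).
Sequential outcome (E, c2) differs from the Nash profile (D, c1).

no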